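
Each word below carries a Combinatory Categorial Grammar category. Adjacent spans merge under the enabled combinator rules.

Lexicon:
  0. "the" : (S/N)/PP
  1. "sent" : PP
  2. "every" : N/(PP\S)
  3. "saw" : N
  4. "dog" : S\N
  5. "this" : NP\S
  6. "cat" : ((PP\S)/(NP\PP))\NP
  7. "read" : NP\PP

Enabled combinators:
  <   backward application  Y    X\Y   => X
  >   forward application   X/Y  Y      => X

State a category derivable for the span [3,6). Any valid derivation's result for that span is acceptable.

[0,8] S   >
  [0,2] S/N   >
    [0,1] "the" : (S/N)/PP
    [1,2] "sent" : PP
  [2,8] N   >
    [2,3] "every" : N/(PP\S)
    [3,8] PP\S   >
      [3,7] (PP\S)/(NP\PP)   <
        [3,6] NP   <
          [3,5] S   <
            [3,4] "saw" : N
            [4,5] "dog" : S\N
          [5,6] "this" : NP\S
        [6,7] "cat" : ((PP\S)/(NP\PP))\NP
      [7,8] "read" : NP\PP

NP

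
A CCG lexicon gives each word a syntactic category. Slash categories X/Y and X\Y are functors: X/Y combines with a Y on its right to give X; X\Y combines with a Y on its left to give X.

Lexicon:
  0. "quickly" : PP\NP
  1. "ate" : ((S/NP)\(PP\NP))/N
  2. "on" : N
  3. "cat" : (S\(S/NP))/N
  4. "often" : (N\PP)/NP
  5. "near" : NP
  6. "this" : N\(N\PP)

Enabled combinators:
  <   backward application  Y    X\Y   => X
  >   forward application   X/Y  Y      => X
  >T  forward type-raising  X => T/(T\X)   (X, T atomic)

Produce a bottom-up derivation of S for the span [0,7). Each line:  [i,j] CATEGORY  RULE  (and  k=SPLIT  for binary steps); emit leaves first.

[0,7] S   <
  [0,3] S/NP   <
    [0,1] "quickly" : PP\NP
    [1,3] (S/NP)\(PP\NP)   >
      [1,2] "ate" : ((S/NP)\(PP\NP))/N
      [2,3] "on" : N
  [3,7] S\(S/NP)   >
    [3,4] "cat" : (S\(S/NP))/N
    [4,7] N   <
      [4,6] N\PP   >
        [4,5] "often" : (N\PP)/NP
        [5,6] "near" : NP
      [6,7] "this" : N\(N\PP)

[0,1] PP\NP  lex  "quickly"
[1,2] ((S/NP)\(PP\NP))/N  lex  "ate"
[2,3] N  lex  "on"
[1,3] (S/NP)\(PP\NP)  >  k=2
[0,3] S/NP  <  k=1
[3,4] (S\(S/NP))/N  lex  "cat"
[4,5] (N\PP)/NP  lex  "often"
[5,6] NP  lex  "near"
[4,6] N\PP  >  k=5
[6,7] N\(N\PP)  lex  "this"
[4,7] N  <  k=6
[3,7] S\(S/NP)  >  k=4
[0,7] S  <  k=3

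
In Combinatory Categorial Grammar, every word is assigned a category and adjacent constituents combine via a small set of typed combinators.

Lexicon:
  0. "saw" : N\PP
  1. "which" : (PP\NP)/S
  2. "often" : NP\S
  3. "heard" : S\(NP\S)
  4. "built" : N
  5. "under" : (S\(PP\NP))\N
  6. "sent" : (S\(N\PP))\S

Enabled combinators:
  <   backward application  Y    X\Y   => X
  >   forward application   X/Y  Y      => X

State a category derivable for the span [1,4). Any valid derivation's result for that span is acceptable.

[0,7] S   <
  [0,1] "saw" : N\PP
  [1,7] S\(N\PP)   <
    [1,6] S   <
      [1,4] PP\NP   >
        [1,2] "which" : (PP\NP)/S
        [2,4] S   <
          [2,3] "often" : NP\S
          [3,4] "heard" : S\(NP\S)
      [4,6] S\(PP\NP)   <
        [4,5] "built" : N
        [5,6] "under" : (S\(PP\NP))\N
    [6,7] "sent" : (S\(N\PP))\S

PP\NP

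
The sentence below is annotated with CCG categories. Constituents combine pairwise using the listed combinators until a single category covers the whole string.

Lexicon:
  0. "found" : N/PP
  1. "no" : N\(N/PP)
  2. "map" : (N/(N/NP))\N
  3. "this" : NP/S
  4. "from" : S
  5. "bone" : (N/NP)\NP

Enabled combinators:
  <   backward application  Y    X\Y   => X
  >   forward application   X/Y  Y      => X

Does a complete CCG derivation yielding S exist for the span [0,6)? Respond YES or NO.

N/PP N\(N/PP) (N/(N/NP))\N NP/S S (N/NP)\NP
CKY chart[0,6] = {N}; S ∉ chart

NO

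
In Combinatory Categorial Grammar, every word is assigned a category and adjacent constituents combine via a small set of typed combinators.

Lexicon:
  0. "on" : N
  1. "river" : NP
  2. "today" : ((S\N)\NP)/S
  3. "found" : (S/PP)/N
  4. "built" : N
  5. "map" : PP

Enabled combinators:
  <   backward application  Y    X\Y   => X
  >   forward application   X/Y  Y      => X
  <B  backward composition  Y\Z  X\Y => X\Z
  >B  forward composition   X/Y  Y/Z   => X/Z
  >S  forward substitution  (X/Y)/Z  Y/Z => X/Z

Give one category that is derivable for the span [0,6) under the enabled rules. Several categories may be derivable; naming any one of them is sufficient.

[0,6] S   <
  [0,1] "on" : N
  [1,6] S\N   <
    [1,2] "river" : NP
    [2,6] (S\N)\NP   >
      [2,3] "today" : ((S\N)\NP)/S
      [3,6] S   >
        [3,5] S/PP   >
          [3,4] "found" : (S/PP)/N
          [4,5] "built" : N
        [5,6] "map" : PP

S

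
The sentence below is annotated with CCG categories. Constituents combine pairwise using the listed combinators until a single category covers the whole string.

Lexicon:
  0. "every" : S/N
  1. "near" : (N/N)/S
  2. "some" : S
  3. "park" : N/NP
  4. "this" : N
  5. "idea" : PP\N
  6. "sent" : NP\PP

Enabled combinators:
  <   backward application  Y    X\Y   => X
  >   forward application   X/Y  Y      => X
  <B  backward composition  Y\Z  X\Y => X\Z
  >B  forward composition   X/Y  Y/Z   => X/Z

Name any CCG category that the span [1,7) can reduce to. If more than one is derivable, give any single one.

[0,7] S   >
  [0,1] "every" : S/N
  [1,7] N   >
    [1,4] N/NP   >B
      [1,3] N/N   >
        [1,2] "near" : (N/N)/S
        [2,3] "some" : S
      [3,4] "park" : N/NP
    [4,7] NP   <
      [4,6] PP   <
        [4,5] "this" : N
        [5,6] "idea" : PP\N
      [6,7] "sent" : NP\PP

N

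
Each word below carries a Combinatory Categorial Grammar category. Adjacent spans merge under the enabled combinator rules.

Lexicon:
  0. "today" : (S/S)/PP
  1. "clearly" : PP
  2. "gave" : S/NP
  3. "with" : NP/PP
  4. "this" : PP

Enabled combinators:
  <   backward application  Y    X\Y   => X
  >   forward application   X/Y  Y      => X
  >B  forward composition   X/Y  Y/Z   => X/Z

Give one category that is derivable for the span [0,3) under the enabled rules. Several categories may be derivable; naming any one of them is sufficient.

[0,5] S   >
  [0,3] S/NP   >B
    [0,2] S/S   >
      [0,1] "today" : (S/S)/PP
      [1,2] "clearly" : PP
    [2,3] "gave" : S/NP
  [3,5] NP   >
    [3,4] "with" : NP/PP
    [4,5] "this" : PP

S/NP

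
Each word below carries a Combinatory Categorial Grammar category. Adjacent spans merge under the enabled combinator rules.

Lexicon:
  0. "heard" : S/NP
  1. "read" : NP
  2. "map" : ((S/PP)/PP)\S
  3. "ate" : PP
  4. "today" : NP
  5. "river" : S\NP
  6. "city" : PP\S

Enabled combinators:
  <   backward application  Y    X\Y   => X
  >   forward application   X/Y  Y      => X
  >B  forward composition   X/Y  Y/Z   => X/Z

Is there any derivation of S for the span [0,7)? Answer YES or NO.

YES

[0,7] S   >
  [0,4] S/PP   >
    [0,3] (S/PP)/PP   <
      [0,2] S   >
        [0,1] "heard" : S/NP
        [1,2] "read" : NP
      [2,3] "map" : ((S/PP)/PP)\S
    [3,4] "ate" : PP
  [4,7] PP   <
    [4,6] S   <
      [4,5] "today" : NP
      [5,6] "river" : S\NP
    [6,7] "city" : PP\S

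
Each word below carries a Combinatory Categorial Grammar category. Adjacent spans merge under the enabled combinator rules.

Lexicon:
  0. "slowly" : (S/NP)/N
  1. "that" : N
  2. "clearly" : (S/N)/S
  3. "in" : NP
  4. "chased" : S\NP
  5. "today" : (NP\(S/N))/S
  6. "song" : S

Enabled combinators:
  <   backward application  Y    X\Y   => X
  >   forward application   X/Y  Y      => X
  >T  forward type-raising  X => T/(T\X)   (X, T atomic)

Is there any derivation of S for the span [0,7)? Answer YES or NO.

[0,7] S   >
  [0,2] S/NP   >
    [0,1] "slowly" : (S/NP)/N
    [1,2] "that" : N
  [2,7] NP   <
    [2,5] S/N   >
      [2,3] "clearly" : (S/N)/S
      [3,5] S   >
        [3,4] S/(S\NP)   >T
          [3,4] "in" : NP
        [4,5] "chased" : S\NP
    [5,7] NP\(S/N)   >
      [5,6] "today" : (NP\(S/N))/S
      [6,7] "song" : S

YES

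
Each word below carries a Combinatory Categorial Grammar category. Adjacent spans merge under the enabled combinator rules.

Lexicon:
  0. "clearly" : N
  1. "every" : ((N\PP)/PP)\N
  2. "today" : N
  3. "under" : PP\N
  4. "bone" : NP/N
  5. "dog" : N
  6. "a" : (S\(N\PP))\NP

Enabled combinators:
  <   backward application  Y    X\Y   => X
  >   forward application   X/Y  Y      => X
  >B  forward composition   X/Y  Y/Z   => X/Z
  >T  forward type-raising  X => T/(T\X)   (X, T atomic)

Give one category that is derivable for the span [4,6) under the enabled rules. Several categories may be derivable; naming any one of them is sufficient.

NP

[0,7] S   <
  [0,4] N\PP   >
    [0,2] (N\PP)/PP   <
      [0,1] "clearly" : N
      [1,2] "every" : ((N\PP)/PP)\N
    [2,4] PP   >
      [2,3] PP/(PP\N)   >T
        [2,3] "today" : N
      [3,4] "under" : PP\N
  [4,7] S\(N\PP)   <
    [4,6] NP   >
      [4,5] "bone" : NP/N
      [5,6] "dog" : N
    [6,7] "a" : (S\(N\PP))\NP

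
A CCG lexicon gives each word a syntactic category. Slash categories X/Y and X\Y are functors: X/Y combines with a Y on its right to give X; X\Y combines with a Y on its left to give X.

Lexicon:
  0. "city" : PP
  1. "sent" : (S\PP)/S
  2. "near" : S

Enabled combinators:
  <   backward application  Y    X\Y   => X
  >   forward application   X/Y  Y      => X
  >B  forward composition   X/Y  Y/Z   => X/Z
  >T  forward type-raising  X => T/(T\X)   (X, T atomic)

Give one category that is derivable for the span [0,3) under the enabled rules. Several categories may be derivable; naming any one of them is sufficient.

[0,3] S   >
  [0,1] S/(S\PP)   >T
    [0,1] "city" : PP
  [1,3] S\PP   >
    [1,2] "sent" : (S\PP)/S
    [2,3] "near" : S

S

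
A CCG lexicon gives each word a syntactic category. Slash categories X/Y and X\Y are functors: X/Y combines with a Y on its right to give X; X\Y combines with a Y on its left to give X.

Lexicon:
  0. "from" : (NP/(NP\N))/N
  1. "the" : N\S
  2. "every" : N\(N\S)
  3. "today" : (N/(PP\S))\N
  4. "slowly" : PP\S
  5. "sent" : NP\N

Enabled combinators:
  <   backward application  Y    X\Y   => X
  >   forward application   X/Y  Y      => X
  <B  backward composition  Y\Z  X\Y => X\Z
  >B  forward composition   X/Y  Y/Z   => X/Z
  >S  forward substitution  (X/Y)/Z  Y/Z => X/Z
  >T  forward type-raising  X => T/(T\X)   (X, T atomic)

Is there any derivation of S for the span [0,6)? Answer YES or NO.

NO

(NP/(NP\N))/N N\S N\(N\S) (N/(PP\S))\N PP\S NP\N
CKY chart[0,6] = {(NP/(NP\N))/(N\NP), N/(N\NP), NP, NP/(NP\NP), PP/(PP\NP), S/(S\NP)}; S ∉ chart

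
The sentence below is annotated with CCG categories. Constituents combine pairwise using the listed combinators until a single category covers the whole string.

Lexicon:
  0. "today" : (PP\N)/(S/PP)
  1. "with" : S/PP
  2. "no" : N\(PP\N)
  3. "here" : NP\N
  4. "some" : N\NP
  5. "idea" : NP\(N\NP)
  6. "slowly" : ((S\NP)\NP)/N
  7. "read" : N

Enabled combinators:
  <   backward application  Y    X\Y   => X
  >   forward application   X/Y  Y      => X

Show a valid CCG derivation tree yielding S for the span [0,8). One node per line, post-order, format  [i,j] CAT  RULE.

[0,1] (PP\N)/(S/PP)  lex  "today"
[1,2] S/PP  lex  "with"
[0,2] PP\N  >  k=1
[2,3] N\(PP\N)  lex  "no"
[0,3] N  <  k=2
[3,4] NP\N  lex  "here"
[0,4] NP  <  k=3
[4,5] N\NP  lex  "some"
[5,6] NP\(N\NP)  lex  "idea"
[4,6] NP  <  k=5
[6,7] ((S\NP)\NP)/N  lex  "slowly"
[7,8] N  lex  "read"
[6,8] (S\NP)\NP  >  k=7
[4,8] S\NP  <  k=6
[0,8] S  <  k=4

[0,8] S   <
  [0,4] NP   <
    [0,3] N   <
      [0,2] PP\N   >
        [0,1] "today" : (PP\N)/(S/PP)
        [1,2] "with" : S/PP
      [2,3] "no" : N\(PP\N)
    [3,4] "here" : NP\N
  [4,8] S\NP   <
    [4,6] NP   <
      [4,5] "some" : N\NP
      [5,6] "idea" : NP\(N\NP)
    [6,8] (S\NP)\NP   >
      [6,7] "slowly" : ((S\NP)\NP)/N
      [7,8] "read" : N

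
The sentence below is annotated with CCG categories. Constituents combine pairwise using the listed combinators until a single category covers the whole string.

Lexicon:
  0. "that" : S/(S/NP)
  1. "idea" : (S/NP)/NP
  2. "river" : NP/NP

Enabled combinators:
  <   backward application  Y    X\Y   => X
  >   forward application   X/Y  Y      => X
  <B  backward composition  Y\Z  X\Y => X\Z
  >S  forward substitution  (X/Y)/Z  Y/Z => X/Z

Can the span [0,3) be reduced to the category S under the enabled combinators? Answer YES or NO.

YES

[0,3] S   >
  [0,1] "that" : S/(S/NP)
  [1,3] S/NP   >S
    [1,2] "idea" : (S/NP)/NP
    [2,3] "river" : NP/NP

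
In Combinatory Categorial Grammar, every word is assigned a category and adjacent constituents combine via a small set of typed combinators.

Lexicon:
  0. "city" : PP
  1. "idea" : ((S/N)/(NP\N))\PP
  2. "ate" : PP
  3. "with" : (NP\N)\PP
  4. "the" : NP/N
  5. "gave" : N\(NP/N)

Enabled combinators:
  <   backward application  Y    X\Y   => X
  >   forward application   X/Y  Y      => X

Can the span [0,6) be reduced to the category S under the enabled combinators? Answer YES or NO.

YES

[0,6] S   >
  [0,4] S/N   >
    [0,2] (S/N)/(NP\N)   <
      [0,1] "city" : PP
      [1,2] "idea" : ((S/N)/(NP\N))\PP
    [2,4] NP\N   <
      [2,3] "ate" : PP
      [3,4] "with" : (NP\N)\PP
  [4,6] N   <
    [4,5] "the" : NP/N
    [5,6] "gave" : N\(NP/N)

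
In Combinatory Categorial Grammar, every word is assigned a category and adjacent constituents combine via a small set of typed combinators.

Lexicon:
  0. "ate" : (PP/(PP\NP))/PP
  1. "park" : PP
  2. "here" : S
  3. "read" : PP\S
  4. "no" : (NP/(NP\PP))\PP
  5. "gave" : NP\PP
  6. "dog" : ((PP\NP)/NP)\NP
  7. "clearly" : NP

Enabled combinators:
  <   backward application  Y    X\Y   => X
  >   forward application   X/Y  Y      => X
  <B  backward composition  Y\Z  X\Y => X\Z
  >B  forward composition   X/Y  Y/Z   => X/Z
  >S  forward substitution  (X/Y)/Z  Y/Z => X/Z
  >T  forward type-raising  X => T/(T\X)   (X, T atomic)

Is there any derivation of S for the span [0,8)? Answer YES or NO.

(PP/(PP\NP))/PP PP S PP\S (NP/(NP\PP))\PP NP\PP ((PP\NP)/NP)\NP NP
CKY chart[0,8] = {N/(N\PP), NP/(NP\PP), PP, PP/(NP\NP), PP/(PP\PP), S/(S\PP)}; S ∉ chart

NO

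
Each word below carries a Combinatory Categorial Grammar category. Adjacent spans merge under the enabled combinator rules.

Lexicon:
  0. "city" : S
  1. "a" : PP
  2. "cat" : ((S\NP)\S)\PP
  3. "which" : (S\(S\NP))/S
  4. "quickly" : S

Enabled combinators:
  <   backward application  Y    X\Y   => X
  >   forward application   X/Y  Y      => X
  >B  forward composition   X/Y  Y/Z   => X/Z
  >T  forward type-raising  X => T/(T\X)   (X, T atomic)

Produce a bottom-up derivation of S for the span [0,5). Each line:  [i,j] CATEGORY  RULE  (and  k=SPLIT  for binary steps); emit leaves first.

[0,1] S  lex  "city"
[1,2] PP  lex  "a"
[2,3] ((S\NP)\S)\PP  lex  "cat"
[1,3] (S\NP)\S  <  k=2
[0,3] S\NP  <  k=1
[3,4] (S\(S\NP))/S  lex  "which"
[4,5] S  lex  "quickly"
[3,5] S\(S\NP)  >  k=4
[0,5] S  <  k=3

[0,5] S   <
  [0,3] S\NP   <
    [0,1] "city" : S
    [1,3] (S\NP)\S   <
      [1,2] "a" : PP
      [2,3] "cat" : ((S\NP)\S)\PP
  [3,5] S\(S\NP)   >
    [3,4] "which" : (S\(S\NP))/S
    [4,5] "quickly" : S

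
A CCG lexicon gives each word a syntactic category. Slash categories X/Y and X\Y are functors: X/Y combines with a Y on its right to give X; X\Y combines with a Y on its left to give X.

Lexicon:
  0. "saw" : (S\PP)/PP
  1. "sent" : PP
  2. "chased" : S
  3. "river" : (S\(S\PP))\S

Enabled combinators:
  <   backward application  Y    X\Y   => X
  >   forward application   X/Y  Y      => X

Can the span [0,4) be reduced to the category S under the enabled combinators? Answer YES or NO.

YES

[0,4] S   <
  [0,2] S\PP   >
    [0,1] "saw" : (S\PP)/PP
    [1,2] "sent" : PP
  [2,4] S\(S\PP)   <
    [2,3] "chased" : S
    [3,4] "river" : (S\(S\PP))\S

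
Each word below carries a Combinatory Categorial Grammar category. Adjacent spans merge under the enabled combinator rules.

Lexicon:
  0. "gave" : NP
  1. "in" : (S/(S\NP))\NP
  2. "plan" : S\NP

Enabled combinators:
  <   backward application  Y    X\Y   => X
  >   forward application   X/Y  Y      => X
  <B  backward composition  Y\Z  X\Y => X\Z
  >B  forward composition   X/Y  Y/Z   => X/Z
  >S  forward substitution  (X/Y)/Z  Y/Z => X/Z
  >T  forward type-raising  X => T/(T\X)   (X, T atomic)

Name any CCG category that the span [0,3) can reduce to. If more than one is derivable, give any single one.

S

[0,3] S   >
  [0,2] S/(S\NP)   <
    [0,1] "gave" : NP
    [1,2] "in" : (S/(S\NP))\NP
  [2,3] "plan" : S\NP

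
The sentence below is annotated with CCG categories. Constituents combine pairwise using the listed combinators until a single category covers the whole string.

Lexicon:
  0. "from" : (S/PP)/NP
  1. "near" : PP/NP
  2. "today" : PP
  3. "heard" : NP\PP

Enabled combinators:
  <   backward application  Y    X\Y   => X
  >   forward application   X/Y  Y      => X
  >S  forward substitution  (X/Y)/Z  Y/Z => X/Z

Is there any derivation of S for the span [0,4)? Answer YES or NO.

[0,4] S   >
  [0,2] S/NP   >S
    [0,1] "from" : (S/PP)/NP
    [1,2] "near" : PP/NP
  [2,4] NP   <
    [2,3] "today" : PP
    [3,4] "heard" : NP\PP

YES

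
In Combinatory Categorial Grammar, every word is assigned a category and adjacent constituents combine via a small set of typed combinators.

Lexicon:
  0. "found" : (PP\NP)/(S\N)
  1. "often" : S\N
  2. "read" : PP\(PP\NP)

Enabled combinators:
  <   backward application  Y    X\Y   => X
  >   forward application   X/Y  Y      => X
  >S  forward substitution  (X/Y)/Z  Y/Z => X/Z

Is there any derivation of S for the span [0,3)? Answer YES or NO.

NO

(PP\NP)/(S\N) S\N PP\(PP\NP)
CKY chart[0,3] = {PP}; S ∉ chart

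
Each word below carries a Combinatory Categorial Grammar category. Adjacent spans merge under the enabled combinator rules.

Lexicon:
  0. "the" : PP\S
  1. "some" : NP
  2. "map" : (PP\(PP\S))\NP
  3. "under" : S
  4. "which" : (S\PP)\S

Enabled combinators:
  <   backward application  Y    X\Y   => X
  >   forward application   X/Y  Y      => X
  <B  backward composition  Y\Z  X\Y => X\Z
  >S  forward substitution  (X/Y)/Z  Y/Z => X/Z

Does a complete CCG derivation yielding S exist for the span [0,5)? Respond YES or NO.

YES

[0,5] S   <
  [0,3] PP   <
    [0,1] "the" : PP\S
    [1,3] PP\(PP\S)   <
      [1,2] "some" : NP
      [2,3] "map" : (PP\(PP\S))\NP
  [3,5] S\PP   <
    [3,4] "under" : S
    [4,5] "which" : (S\PP)\S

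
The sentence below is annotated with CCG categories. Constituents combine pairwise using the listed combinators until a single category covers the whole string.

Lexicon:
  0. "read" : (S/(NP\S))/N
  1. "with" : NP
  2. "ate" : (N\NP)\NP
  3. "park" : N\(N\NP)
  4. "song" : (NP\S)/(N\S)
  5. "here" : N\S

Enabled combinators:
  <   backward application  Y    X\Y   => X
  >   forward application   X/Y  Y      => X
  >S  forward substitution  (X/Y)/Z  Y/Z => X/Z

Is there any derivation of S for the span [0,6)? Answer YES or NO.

[0,6] S   >
  [0,4] S/(NP\S)   >
    [0,1] "read" : (S/(NP\S))/N
    [1,4] N   <
      [1,3] N\NP   <
        [1,2] "with" : NP
        [2,3] "ate" : (N\NP)\NP
      [3,4] "park" : N\(N\NP)
  [4,6] NP\S   >
    [4,5] "song" : (NP\S)/(N\S)
    [5,6] "here" : N\S

YES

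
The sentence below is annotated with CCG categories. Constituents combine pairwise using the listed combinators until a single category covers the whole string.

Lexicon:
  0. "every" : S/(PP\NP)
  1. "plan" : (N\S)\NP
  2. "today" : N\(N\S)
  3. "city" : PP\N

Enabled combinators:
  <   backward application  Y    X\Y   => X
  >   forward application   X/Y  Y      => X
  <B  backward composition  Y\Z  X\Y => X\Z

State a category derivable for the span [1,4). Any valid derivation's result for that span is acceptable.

PP\NP

[0,4] S   >
  [0,1] "every" : S/(PP\NP)
  [1,4] PP\NP   <B
    [1,3] N\NP   <B
      [1,2] "plan" : (N\S)\NP
      [2,3] "today" : N\(N\S)
    [3,4] "city" : PP\N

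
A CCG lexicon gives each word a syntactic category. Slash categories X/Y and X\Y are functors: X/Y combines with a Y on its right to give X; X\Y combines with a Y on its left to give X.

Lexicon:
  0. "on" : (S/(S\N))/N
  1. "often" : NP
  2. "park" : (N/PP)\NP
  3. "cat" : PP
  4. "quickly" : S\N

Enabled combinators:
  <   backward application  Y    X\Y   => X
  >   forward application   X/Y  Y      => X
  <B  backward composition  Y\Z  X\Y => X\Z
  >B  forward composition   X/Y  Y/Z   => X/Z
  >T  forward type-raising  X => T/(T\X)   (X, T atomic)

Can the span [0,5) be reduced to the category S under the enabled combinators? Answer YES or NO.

[0,5] S   >
  [0,4] S/(S\N)   >
    [0,1] "on" : (S/(S\N))/N
    [1,4] N   >
      [1,3] N/PP   <
        [1,2] "often" : NP
        [2,3] "park" : (N/PP)\NP
      [3,4] "cat" : PP
  [4,5] "quickly" : S\N

YES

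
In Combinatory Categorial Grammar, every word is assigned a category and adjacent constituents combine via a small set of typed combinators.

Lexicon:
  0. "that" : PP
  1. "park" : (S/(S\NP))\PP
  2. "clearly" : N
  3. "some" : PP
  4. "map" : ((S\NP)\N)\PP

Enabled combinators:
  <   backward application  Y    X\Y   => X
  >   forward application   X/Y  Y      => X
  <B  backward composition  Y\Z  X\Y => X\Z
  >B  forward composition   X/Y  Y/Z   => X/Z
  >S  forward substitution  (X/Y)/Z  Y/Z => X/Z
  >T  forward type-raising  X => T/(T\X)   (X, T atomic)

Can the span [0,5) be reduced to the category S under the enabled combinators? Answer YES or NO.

[0,5] S   >
  [0,2] S/(S\NP)   <
    [0,1] "that" : PP
    [1,2] "park" : (S/(S\NP))\PP
  [2,5] S\NP   <
    [2,3] "clearly" : N
    [3,5] (S\NP)\N   <
      [3,4] "some" : PP
      [4,5] "map" : ((S\NP)\N)\PP

YES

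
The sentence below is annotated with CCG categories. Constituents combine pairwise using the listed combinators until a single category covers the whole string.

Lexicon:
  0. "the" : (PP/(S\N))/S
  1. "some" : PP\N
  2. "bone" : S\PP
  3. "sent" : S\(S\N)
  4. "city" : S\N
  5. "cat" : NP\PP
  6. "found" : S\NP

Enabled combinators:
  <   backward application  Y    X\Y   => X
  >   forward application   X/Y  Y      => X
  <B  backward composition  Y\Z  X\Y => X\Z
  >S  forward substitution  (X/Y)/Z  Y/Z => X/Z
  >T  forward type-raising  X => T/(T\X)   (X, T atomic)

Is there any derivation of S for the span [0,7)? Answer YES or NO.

YES

[0,7] S   <
  [0,6] NP   <
    [0,5] PP   >
      [0,4] PP/(S\N)   >
        [0,1] "the" : (PP/(S\N))/S
        [1,4] S   <
          [1,3] S\N   <B
            [1,2] "some" : PP\N
            [2,3] "bone" : S\PP
          [3,4] "sent" : S\(S\N)
      [4,5] "city" : S\N
    [5,6] "cat" : NP\PP
  [6,7] "found" : S\NP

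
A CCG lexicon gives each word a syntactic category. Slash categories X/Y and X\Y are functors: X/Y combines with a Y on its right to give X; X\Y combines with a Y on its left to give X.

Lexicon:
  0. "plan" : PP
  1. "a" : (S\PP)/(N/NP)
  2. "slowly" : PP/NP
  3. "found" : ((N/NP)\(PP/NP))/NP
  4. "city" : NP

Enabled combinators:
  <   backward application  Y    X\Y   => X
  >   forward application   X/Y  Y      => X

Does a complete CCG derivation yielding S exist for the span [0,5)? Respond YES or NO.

[0,5] S   <
  [0,1] "plan" : PP
  [1,5] S\PP   >
    [1,2] "a" : (S\PP)/(N/NP)
    [2,5] N/NP   <
      [2,3] "slowly" : PP/NP
      [3,5] (N/NP)\(PP/NP)   >
        [3,4] "found" : ((N/NP)\(PP/NP))/NP
        [4,5] "city" : NP

YES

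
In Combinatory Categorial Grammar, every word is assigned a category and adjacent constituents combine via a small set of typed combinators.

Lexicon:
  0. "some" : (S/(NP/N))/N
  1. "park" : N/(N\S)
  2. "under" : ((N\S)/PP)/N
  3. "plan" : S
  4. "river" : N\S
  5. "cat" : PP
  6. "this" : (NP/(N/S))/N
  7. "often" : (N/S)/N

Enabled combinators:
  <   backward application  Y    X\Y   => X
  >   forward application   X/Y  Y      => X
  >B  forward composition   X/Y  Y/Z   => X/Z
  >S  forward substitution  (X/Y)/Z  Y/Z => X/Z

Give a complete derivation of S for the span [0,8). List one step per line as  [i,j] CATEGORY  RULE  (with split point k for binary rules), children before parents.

[0,8] S   >
  [0,6] S/(NP/N)   >
    [0,1] "some" : (S/(NP/N))/N
    [1,6] N   >
      [1,2] "park" : N/(N\S)
      [2,6] N\S   >
        [2,5] (N\S)/PP   >
          [2,3] "under" : ((N\S)/PP)/N
          [3,5] N   <
            [3,4] "plan" : S
            [4,5] "river" : N\S
        [5,6] "cat" : PP
  [6,8] NP/N   >S
    [6,7] "this" : (NP/(N/S))/N
    [7,8] "often" : (N/S)/N

[0,1] (S/(NP/N))/N  lex  "some"
[1,2] N/(N\S)  lex  "park"
[2,3] ((N\S)/PP)/N  lex  "under"
[3,4] S  lex  "plan"
[4,5] N\S  lex  "river"
[3,5] N  <  k=4
[2,5] (N\S)/PP  >  k=3
[5,6] PP  lex  "cat"
[2,6] N\S  >  k=5
[1,6] N  >  k=2
[0,6] S/(NP/N)  >  k=1
[6,7] (NP/(N/S))/N  lex  "this"
[7,8] (N/S)/N  lex  "often"
[6,8] NP/N  >S  k=7
[0,8] S  >  k=6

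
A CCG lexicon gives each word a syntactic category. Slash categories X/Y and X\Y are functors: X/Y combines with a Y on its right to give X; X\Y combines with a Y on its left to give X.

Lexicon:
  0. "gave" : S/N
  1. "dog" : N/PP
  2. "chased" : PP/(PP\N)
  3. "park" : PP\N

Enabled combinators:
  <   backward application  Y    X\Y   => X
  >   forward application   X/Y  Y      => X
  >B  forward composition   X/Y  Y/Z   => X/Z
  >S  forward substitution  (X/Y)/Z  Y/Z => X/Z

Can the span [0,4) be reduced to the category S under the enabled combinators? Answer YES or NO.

YES

[0,4] S   >
  [0,1] "gave" : S/N
  [1,4] N   >
    [1,2] "dog" : N/PP
    [2,4] PP   >
      [2,3] "chased" : PP/(PP\N)
      [3,4] "park" : PP\N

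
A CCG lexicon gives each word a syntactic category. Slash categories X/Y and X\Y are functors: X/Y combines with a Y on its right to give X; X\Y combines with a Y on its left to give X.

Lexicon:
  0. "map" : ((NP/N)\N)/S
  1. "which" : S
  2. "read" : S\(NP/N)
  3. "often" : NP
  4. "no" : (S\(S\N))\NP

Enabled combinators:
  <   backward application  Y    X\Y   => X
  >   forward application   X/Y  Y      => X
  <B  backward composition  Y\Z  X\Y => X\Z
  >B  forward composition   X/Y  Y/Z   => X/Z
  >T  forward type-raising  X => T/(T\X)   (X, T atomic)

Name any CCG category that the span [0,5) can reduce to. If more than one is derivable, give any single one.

[0,5] S   <
  [0,3] S\N   <B
    [0,2] (NP/N)\N   >
      [0,1] "map" : ((NP/N)\N)/S
      [1,2] "which" : S
    [2,3] "read" : S\(NP/N)
  [3,5] S\(S\N)   <
    [3,4] "often" : NP
    [4,5] "no" : (S\(S\N))\NP

S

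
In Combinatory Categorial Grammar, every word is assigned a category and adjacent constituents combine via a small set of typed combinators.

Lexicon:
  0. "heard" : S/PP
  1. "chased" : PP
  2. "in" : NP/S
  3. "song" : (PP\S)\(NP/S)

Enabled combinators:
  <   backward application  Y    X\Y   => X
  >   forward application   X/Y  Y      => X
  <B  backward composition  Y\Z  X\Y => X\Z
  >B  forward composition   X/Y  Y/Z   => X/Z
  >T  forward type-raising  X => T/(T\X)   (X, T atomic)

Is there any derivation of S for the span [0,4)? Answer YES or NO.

NO

S/PP PP NP/S (PP\S)\(NP/S)
CKY chart[0,4] = {N/(N\PP), NP/(NP\PP), PP, PP/(PP\PP), S/(S\PP)}; S ∉ chart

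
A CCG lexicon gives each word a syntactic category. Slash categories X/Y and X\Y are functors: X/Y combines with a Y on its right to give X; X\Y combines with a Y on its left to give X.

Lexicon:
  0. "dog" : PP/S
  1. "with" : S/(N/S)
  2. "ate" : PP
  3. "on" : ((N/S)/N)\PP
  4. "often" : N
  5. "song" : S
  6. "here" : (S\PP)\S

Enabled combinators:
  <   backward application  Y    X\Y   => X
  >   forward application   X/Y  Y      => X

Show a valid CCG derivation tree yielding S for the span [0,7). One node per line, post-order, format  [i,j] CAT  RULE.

[0,1] PP/S  lex  "dog"
[1,2] S/(N/S)  lex  "with"
[2,3] PP  lex  "ate"
[3,4] ((N/S)/N)\PP  lex  "on"
[2,4] (N/S)/N  <  k=3
[4,5] N  lex  "often"
[2,5] N/S  >  k=4
[1,5] S  >  k=2
[0,5] PP  >  k=1
[5,6] S  lex  "song"
[6,7] (S\PP)\S  lex  "here"
[5,7] S\PP  <  k=6
[0,7] S  <  k=5

[0,7] S   <
  [0,5] PP   >
    [0,1] "dog" : PP/S
    [1,5] S   >
      [1,2] "with" : S/(N/S)
      [2,5] N/S   >
        [2,4] (N/S)/N   <
          [2,3] "ate" : PP
          [3,4] "on" : ((N/S)/N)\PP
        [4,5] "often" : N
  [5,7] S\PP   <
    [5,6] "song" : S
    [6,7] "here" : (S\PP)\S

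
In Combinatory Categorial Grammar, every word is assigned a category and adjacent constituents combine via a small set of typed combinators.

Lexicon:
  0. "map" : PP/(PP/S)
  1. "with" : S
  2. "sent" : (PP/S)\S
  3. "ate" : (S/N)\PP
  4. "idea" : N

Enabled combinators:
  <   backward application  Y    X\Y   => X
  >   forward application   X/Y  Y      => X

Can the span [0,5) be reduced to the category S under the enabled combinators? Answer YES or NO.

[0,5] S   >
  [0,4] S/N   <
    [0,3] PP   >
      [0,1] "map" : PP/(PP/S)
      [1,3] PP/S   <
        [1,2] "with" : S
        [2,3] "sent" : (PP/S)\S
    [3,4] "ate" : (S/N)\PP
  [4,5] "idea" : N

YES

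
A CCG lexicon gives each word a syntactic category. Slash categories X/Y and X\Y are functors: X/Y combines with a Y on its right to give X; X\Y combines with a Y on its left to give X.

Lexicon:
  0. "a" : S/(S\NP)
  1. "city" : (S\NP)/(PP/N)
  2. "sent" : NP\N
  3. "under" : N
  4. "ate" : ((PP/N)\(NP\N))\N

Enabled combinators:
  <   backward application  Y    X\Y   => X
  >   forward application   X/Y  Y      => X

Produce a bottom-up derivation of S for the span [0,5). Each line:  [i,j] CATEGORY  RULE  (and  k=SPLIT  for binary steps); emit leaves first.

[0,1] S/(S\NP)  lex  "a"
[1,2] (S\NP)/(PP/N)  lex  "city"
[2,3] NP\N  lex  "sent"
[3,4] N  lex  "under"
[4,5] ((PP/N)\(NP\N))\N  lex  "ate"
[3,5] (PP/N)\(NP\N)  <  k=4
[2,5] PP/N  <  k=3
[1,5] S\NP  >  k=2
[0,5] S  >  k=1

[0,5] S   >
  [0,1] "a" : S/(S\NP)
  [1,5] S\NP   >
    [1,2] "city" : (S\NP)/(PP/N)
    [2,5] PP/N   <
      [2,3] "sent" : NP\N
      [3,5] (PP/N)\(NP\N)   <
        [3,4] "under" : N
        [4,5] "ate" : ((PP/N)\(NP\N))\N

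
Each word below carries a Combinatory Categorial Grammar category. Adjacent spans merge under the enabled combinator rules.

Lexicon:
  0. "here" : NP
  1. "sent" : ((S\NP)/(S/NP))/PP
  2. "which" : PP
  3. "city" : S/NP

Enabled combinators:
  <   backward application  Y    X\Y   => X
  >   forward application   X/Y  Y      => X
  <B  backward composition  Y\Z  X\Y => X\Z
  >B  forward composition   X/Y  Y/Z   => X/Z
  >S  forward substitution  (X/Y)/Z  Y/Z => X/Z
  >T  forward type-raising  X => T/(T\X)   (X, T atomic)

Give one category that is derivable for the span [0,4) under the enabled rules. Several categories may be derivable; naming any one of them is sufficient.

S

[0,4] S   <
  [0,1] "here" : NP
  [1,4] S\NP   >
    [1,3] (S\NP)/(S/NP)   >
      [1,2] "sent" : ((S\NP)/(S/NP))/PP
      [2,3] "which" : PP
    [3,4] "city" : S/NP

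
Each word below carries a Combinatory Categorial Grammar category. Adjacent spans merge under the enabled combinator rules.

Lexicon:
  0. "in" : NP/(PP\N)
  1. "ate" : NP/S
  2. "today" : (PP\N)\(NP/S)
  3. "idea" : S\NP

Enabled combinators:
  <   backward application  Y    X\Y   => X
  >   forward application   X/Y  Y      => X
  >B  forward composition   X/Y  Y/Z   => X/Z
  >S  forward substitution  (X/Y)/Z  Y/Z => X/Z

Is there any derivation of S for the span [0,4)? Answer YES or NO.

[0,4] S   <
  [0,3] NP   >
    [0,1] "in" : NP/(PP\N)
    [1,3] PP\N   <
      [1,2] "ate" : NP/S
      [2,3] "today" : (PP\N)\(NP/S)
  [3,4] "idea" : S\NP

YES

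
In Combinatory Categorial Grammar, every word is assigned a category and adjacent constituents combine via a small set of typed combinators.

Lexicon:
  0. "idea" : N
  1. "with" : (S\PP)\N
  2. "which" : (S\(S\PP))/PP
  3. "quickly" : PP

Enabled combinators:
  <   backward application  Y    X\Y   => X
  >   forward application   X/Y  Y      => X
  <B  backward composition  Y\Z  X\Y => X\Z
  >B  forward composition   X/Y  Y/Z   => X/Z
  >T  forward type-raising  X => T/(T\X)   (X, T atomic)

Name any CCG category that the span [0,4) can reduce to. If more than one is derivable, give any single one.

S

[0,4] S   <
  [0,2] S\PP   <
    [0,1] "idea" : N
    [1,2] "with" : (S\PP)\N
  [2,4] S\(S\PP)   >
    [2,3] "which" : (S\(S\PP))/PP
    [3,4] "quickly" : PP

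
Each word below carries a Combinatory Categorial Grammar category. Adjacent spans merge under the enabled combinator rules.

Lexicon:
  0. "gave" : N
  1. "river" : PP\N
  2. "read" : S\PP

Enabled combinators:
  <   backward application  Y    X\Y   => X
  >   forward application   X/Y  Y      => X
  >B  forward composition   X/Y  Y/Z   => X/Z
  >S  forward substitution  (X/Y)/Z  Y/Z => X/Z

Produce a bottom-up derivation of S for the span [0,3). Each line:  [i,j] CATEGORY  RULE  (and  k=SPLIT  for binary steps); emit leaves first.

[0,3] S   <
  [0,2] PP   <
    [0,1] "gave" : N
    [1,2] "river" : PP\N
  [2,3] "read" : S\PP

[0,1] N  lex  "gave"
[1,2] PP\N  lex  "river"
[0,2] PP  <  k=1
[2,3] S\PP  lex  "read"
[0,3] S  <  k=2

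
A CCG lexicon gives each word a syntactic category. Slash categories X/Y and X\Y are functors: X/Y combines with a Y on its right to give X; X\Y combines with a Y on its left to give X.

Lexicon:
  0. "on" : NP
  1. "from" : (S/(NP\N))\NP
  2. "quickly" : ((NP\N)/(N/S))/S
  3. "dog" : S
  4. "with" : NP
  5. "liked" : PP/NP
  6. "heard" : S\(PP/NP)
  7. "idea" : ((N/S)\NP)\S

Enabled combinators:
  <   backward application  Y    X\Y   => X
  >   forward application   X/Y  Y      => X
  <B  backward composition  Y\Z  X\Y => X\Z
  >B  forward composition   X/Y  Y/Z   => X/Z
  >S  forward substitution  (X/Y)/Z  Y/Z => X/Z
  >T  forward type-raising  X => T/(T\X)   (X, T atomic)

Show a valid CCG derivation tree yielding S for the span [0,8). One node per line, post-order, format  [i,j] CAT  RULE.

[0,1] NP  lex  "on"
[1,2] (S/(NP\N))\NP  lex  "from"
[0,2] S/(NP\N)  <  k=1
[2,3] ((NP\N)/(N/S))/S  lex  "quickly"
[3,4] S  lex  "dog"
[2,4] (NP\N)/(N/S)  >  k=3
[4,5] NP  lex  "with"
[5,6] PP/NP  lex  "liked"
[6,7] S\(PP/NP)  lex  "heard"
[5,7] S  <  k=6
[7,8] ((N/S)\NP)\S  lex  "idea"
[5,8] (N/S)\NP  <  k=7
[4,8] N/S  <  k=5
[2,8] NP\N  >  k=4
[0,8] S  >  k=2

[0,8] S   >
  [0,2] S/(NP\N)   <
    [0,1] "on" : NP
    [1,2] "from" : (S/(NP\N))\NP
  [2,8] NP\N   >
    [2,4] (NP\N)/(N/S)   >
      [2,3] "quickly" : ((NP\N)/(N/S))/S
      [3,4] "dog" : S
    [4,8] N/S   <
      [4,5] "with" : NP
      [5,8] (N/S)\NP   <
        [5,7] S   <
          [5,6] "liked" : PP/NP
          [6,7] "heard" : S\(PP/NP)
        [7,8] "idea" : ((N/S)\NP)\S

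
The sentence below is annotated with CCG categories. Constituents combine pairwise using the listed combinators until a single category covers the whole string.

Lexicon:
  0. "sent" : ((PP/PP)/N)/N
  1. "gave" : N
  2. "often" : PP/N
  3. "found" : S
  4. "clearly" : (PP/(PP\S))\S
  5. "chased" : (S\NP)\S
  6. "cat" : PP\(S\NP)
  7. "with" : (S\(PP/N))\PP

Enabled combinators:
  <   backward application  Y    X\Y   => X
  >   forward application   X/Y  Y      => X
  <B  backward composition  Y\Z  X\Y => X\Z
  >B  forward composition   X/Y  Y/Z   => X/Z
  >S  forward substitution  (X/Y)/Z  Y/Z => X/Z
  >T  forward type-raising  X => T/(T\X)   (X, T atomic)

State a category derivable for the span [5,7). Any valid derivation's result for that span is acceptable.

PP\S

[0,8] S   <
  [0,3] PP/N   >S
    [0,2] (PP/PP)/N   >
      [0,1] "sent" : ((PP/PP)/N)/N
      [1,2] "gave" : N
    [2,3] "often" : PP/N
  [3,8] S\(PP/N)   <
    [3,7] PP   >
      [3,5] PP/(PP\S)   <
        [3,4] "found" : S
        [4,5] "clearly" : (PP/(PP\S))\S
      [5,7] PP\S   <B
        [5,6] "chased" : (S\NP)\S
        [6,7] "cat" : PP\(S\NP)
    [7,8] "with" : (S\(PP/N))\PP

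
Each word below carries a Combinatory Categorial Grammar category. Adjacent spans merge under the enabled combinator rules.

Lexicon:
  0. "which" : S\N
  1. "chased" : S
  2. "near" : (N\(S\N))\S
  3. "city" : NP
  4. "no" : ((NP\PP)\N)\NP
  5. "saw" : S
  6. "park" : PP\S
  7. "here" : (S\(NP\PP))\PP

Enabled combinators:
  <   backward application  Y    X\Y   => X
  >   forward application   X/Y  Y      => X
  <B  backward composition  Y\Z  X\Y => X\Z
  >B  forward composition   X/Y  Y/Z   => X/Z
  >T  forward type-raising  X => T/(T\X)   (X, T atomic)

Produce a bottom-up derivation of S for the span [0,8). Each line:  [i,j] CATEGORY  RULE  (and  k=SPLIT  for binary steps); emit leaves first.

[0,8] S   <
  [0,5] NP\PP   <
    [0,3] N   <
      [0,1] "which" : S\N
      [1,3] N\(S\N)   <
        [1,2] "chased" : S
        [2,3] "near" : (N\(S\N))\S
    [3,5] (NP\PP)\N   <
      [3,4] "city" : NP
      [4,5] "no" : ((NP\PP)\N)\NP
  [5,8] S\(NP\PP)   <
    [5,7] PP   >
      [5,6] PP/(PP\S)   >T
        [5,6] "saw" : S
      [6,7] "park" : PP\S
    [7,8] "here" : (S\(NP\PP))\PP

[0,1] S\N  lex  "which"
[1,2] S  lex  "chased"
[2,3] (N\(S\N))\S  lex  "near"
[1,3] N\(S\N)  <  k=2
[0,3] N  <  k=1
[3,4] NP  lex  "city"
[4,5] ((NP\PP)\N)\NP  lex  "no"
[3,5] (NP\PP)\N  <  k=4
[0,5] NP\PP  <  k=3
[5,6] S  lex  "saw"
[5,6] PP/(PP\S)  >T
[6,7] PP\S  lex  "park"
[5,7] PP  >  k=6
[7,8] (S\(NP\PP))\PP  lex  "here"
[5,8] S\(NP\PP)  <  k=7
[0,8] S  <  k=5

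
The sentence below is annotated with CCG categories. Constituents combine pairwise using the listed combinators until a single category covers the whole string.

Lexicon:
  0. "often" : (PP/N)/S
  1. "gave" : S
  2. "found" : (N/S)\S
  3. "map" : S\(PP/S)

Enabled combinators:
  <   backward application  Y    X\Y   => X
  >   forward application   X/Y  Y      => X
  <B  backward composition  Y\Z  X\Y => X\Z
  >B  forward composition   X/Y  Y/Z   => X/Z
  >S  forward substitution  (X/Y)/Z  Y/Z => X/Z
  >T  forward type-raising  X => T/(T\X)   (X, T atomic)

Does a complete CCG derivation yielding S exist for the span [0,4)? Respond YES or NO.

[0,4] S   <
  [0,3] PP/S   >S
    [0,1] "often" : (PP/N)/S
    [1,3] N/S   <
      [1,2] "gave" : S
      [2,3] "found" : (N/S)\S
  [3,4] "map" : S\(PP/S)

YES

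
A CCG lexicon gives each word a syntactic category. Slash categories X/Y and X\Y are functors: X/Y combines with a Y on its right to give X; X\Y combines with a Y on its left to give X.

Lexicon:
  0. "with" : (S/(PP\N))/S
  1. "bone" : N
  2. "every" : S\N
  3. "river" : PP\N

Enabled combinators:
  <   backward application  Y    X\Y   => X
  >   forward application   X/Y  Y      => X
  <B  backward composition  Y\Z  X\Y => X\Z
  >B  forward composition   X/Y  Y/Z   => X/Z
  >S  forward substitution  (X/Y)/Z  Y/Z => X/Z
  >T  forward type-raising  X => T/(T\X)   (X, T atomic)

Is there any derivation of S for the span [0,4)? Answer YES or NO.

[0,4] S   >
  [0,3] S/(PP\N)   >
    [0,1] "with" : (S/(PP\N))/S
    [1,3] S   <
      [1,2] "bone" : N
      [2,3] "every" : S\N
  [3,4] "river" : PP\N

YES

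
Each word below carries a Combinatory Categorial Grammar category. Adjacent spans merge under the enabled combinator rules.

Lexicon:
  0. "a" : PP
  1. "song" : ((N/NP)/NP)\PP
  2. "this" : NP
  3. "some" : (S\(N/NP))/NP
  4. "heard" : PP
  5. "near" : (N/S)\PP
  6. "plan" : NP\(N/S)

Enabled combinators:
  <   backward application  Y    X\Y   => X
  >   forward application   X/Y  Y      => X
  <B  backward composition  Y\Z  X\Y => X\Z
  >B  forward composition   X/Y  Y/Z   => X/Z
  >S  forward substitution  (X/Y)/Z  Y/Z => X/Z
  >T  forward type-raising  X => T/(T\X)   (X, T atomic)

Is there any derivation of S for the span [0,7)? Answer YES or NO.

[0,7] S   <
  [0,3] N/NP   >
    [0,2] (N/NP)/NP   <
      [0,1] "a" : PP
      [1,2] "song" : ((N/NP)/NP)\PP
    [2,3] "this" : NP
  [3,7] S\(N/NP)   >
    [3,4] "some" : (S\(N/NP))/NP
    [4,7] NP   >
      [4,5] NP/(NP\PP)   >T
        [4,5] "heard" : PP
      [5,7] NP\PP   <B
        [5,6] "near" : (N/S)\PP
        [6,7] "plan" : NP\(N/S)

YES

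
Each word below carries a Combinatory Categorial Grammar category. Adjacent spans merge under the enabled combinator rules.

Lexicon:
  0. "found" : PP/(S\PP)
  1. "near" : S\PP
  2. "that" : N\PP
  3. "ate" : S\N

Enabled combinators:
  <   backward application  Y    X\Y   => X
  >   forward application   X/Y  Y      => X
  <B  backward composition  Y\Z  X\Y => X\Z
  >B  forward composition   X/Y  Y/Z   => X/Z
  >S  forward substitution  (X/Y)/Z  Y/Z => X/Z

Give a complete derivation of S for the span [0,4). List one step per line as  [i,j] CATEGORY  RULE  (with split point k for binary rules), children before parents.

[0,4] S   <
  [0,3] N   <
    [0,2] PP   >
      [0,1] "found" : PP/(S\PP)
      [1,2] "near" : S\PP
    [2,3] "that" : N\PP
  [3,4] "ate" : S\N

[0,1] PP/(S\PP)  lex  "found"
[1,2] S\PP  lex  "near"
[0,2] PP  >  k=1
[2,3] N\PP  lex  "that"
[0,3] N  <  k=2
[3,4] S\N  lex  "ate"
[0,4] S  <  k=3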